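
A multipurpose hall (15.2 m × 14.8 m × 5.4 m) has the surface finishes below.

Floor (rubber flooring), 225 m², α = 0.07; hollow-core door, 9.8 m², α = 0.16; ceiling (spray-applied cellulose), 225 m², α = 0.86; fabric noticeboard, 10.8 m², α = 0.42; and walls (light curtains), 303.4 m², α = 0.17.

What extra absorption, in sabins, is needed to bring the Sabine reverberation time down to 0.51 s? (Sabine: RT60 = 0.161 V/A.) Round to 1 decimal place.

Summing Sᵢαᵢ: 15.750 + 1.568 + 193.500 + 4.536 + 51.578 → A₁ = 266.932 sabins.
V = 1214.784 m³. Required absorption A₂ = 0.161 × 1214.784 / 0.51 = 383.491 sabins.
Additional absorption ΔA = 383.491 − 266.932 = 116.6 sabins.

116.6 sabins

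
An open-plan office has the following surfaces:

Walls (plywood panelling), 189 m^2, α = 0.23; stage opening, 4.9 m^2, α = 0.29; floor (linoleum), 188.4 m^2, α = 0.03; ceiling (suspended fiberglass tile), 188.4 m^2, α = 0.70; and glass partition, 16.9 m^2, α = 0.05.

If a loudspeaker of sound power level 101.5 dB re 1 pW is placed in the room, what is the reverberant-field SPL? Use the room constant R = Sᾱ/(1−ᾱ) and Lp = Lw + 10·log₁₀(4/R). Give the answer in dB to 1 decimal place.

83.3 dB

Σ(Sᵢαᵢ) = 189·0.23 + 4.9·0.29 + 188.4·0.03 + 188.4·0.70 + 16.9·0.05 = 183.268; total area S = 587.6 m^2.
ᾱ = 183.268/587.6 = 0.3119; R = Sᾱ/(1−ᾱ) = 183.268/(1−0.3119) = 266.339 m^2.
Lp = Lw + 10 log₁₀(4/R) = 101.5 -18.23 = 83.3 dB.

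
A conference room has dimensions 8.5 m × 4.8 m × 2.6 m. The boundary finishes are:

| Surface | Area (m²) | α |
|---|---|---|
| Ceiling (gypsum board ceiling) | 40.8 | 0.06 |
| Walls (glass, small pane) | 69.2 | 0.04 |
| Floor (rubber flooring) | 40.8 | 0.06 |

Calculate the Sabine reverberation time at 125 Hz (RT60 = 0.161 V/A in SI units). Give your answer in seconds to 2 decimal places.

Equivalent absorption area: A = 40.8×0.06 + 69.2×0.04 + 40.8×0.06 = 7.664 m².
Room volume: 106.08 m³.
RT60 = 0.161 · V / A = 0.161 × 106.08 / 7.664 = 2.23 s.

2.23 s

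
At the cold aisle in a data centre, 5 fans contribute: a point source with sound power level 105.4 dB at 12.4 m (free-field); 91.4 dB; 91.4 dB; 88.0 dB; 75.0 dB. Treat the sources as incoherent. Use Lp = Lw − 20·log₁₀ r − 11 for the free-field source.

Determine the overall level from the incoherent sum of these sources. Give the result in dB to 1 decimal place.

95.4 dB

Source at 12.4 m: Lp = 105.4 − 20·log₁₀(12.4) − 11 = 72.5 dB.
Converting to relative power and adding: 10^(72.5/10) + 10^(91.4/10) + 10^(91.4/10) + 10^(88.0/10) + 10^(75.0/10) = 3.441e+09.
Combined level = 10 log₁₀(3.441e+09) = 95.4 dB.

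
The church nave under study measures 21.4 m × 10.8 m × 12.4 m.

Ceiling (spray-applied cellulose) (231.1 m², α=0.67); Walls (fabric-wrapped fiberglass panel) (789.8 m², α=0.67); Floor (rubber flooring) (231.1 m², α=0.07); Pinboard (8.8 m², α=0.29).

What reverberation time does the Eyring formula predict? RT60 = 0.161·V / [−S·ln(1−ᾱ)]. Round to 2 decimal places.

S = Σ Sᵢ = 1260.8 m².
Σ(Sᵢαᵢ) = 231.1·0.67 + 789.8·0.67 + 231.1·0.07 + 8.8·0.29 = 702.732.
Mean coefficient ᾱ = A/S = 0.5574.
−S·ln(1−ᾱ) = −1260.8 × ln(1 − 0.5574) = 1027.664.
V = 21.4 × 10.8 × 12.4 = 2865.888 m³.
RT60 = 0.161 × 2865.888 / 1027.664 = 0.45 s.

0.45 seconds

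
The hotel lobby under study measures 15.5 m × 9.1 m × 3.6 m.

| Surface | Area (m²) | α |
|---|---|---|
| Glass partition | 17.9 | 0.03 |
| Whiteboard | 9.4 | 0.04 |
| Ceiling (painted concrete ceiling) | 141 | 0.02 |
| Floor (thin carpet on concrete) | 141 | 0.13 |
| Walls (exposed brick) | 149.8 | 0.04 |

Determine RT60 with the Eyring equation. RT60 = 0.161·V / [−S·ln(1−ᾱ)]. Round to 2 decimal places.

2.82 seconds

S = Σ Sᵢ = 459.1 m².
Σ(Sᵢαᵢ) = 17.9×0.03 + 9.4×0.04 + 141×0.02 + 141×0.13 + 149.8×0.04 = 28.055.
Mean coefficient ᾱ = A/S = 0.0611.
Eyring denominator: −S ln(1−ᾱ) = 28.945.
V = 15.5 × 9.1 × 3.6 = 507.78 m³.
RT60 = 0.161 × 507.78 / 28.945 = 2.82 s.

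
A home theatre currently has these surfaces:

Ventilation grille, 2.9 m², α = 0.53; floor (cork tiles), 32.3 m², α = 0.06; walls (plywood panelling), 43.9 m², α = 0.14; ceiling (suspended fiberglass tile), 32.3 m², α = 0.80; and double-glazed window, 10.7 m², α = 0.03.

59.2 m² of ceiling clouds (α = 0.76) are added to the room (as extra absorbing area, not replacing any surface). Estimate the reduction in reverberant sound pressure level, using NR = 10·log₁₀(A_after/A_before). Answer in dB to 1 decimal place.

3.5 dB

Total absorption A_before = 2.9·0.53 + 32.3·0.06 + 43.9·0.14 + 32.3·0.80 + 10.7·0.03
  = 1.537 + 1.938 + 6.146 + 25.840 + 0.321 = 35.782 m² sabins.
Added absorption = 59.2 × 0.76 = 44.992 sabins.
New total A_after = 80.774 sabins.
Reduction = 10 log₁₀(A_after/A_before) = 10 log₁₀(2.2574) = 3.5 dB.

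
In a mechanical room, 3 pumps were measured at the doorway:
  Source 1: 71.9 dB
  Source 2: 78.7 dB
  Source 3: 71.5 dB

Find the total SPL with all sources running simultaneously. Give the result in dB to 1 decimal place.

80.2 dB

Sum in the linear (power) domain: Σ 10^(Lᵢ/10) = 10^(71.9/10) + 10^(78.7/10) + 10^(71.5/10) = 1.037e+08.
L_total = 10·log₁₀(1.037e+08) = 80.2 dB.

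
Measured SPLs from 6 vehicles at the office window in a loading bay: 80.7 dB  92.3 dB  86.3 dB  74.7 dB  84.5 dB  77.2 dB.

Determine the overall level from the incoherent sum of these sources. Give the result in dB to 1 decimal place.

94.2 dB

Σ 10^(Lᵢ/10) = 2.606e+09.
L_total = 10·log₁₀(2.606e+09) = 94.2 dB.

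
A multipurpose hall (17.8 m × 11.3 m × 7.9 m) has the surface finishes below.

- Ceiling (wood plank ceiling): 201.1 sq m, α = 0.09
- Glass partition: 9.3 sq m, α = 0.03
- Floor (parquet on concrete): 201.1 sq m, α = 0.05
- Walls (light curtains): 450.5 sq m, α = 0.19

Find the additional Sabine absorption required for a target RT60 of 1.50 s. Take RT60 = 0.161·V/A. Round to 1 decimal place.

56.5 sabins

A₁ = Σ Sᵢαᵢ = 201.1×0.09 + 9.3×0.03 + 201.1×0.05 + 450.5×0.19 = 114.028 sabins.
V = 1589.006 m³. Required absorption A₂ = 0.161 × 1589.006 / 1.50 = 170.553 sabins.
ΔA = A₂ − A₁ = 170.553 − 114.028 = 56.5 sabins.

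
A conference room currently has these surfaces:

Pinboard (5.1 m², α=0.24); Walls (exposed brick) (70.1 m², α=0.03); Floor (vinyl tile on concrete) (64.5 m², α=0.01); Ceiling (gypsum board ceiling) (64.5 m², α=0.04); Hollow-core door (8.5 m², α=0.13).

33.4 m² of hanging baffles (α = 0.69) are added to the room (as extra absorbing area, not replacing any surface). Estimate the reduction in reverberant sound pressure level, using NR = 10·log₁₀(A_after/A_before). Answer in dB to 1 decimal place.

6.0 dB

Equivalent absorption area: A_before = 5.1·0.24 + 70.1·0.03 + 64.5·0.01 + 64.5·0.04 + 8.5·0.13 = 7.657 m².
Added absorption = 33.4 × 0.69 = 23.046 sabins.
A_after = 7.657 + 23.046 = 30.703 sabins.
NR = 10·log₁₀(30.703/7.657) = 6.0 dB.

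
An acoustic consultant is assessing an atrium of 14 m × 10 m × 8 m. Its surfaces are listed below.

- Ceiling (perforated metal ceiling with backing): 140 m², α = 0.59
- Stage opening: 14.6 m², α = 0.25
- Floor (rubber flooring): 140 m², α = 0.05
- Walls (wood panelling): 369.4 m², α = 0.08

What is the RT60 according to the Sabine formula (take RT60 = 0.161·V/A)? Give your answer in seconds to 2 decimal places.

1.47 s

Equivalent absorption area: A = 140*0.59 + 14.6*0.25 + 140*0.05 + 369.4*0.08 = 122.802 m².
Room volume: 1120 m³.
T = 0.161 V/A = 0.161·1120/122.802 = 1.47 s.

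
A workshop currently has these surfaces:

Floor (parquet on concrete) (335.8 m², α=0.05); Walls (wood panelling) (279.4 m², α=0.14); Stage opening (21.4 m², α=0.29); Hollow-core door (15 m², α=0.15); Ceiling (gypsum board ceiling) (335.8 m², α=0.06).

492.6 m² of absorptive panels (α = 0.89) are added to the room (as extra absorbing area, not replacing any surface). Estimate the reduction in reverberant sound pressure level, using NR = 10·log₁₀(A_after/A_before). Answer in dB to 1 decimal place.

A_before = Σ Sᵢαᵢ = 335.8*0.05 + 279.4*0.14 + 21.4*0.29 + 15*0.15 + 335.8*0.06 = 84.510 sabins.
Treatment contributes 492.6·0.89 = 438.414 sabins.
A_after = 84.510 + 438.414 = 522.924 sabins.
NR = 10·log₁₀(522.924/84.510) = 7.9 dB.

7.9 dB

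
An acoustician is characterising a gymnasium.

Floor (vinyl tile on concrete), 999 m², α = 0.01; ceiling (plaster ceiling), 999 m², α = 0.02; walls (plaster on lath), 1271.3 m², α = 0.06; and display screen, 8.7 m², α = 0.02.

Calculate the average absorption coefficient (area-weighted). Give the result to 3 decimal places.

S = Σ Sᵢ = 999 + 999 + 1271.3 + 8.7 = 3278.0 m².
Σ(Sᵢαᵢ) = 999*0.01 + 999*0.02 + 1271.3*0.06 + 8.7*0.02 = 106.422.
ᾱ = A/S = 0.032.

0.032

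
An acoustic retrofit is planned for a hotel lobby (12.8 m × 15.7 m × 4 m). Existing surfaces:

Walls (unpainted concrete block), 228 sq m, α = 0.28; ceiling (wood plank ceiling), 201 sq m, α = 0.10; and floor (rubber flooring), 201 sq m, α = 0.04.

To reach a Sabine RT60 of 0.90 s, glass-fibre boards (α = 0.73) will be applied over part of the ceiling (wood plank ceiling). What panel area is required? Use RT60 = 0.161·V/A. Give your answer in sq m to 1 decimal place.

82.3

A₁ = Σ Sᵢαᵢ = 228×0.28 + 201×0.10 + 201×0.04 = 91.980 sabins.
Required A₂ = 0.161·803.84/0.90 = 143.798 sabins.
ΔA needed = 143.798 − 91.980 = 51.818 sabins.
Net gain per sq m: Δα = 0.73 − 0.10 = 0.63.
Panel area = 51.818 / 0.63 = 82.3 sq m.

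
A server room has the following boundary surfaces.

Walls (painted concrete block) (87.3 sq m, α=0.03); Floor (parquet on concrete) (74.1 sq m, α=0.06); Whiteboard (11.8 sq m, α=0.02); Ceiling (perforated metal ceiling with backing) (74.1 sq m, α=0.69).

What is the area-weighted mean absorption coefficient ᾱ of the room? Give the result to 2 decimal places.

S = Σ Sᵢ = 87.3 + 74.1 + 11.8 + 74.1 = 247.3 sq m.
A = 87.3×0.03 + 74.1×0.06 + 11.8×0.02 + 74.1×0.69 = 58.430 sabins.
ᾱ = A/S = 0.24.

0.24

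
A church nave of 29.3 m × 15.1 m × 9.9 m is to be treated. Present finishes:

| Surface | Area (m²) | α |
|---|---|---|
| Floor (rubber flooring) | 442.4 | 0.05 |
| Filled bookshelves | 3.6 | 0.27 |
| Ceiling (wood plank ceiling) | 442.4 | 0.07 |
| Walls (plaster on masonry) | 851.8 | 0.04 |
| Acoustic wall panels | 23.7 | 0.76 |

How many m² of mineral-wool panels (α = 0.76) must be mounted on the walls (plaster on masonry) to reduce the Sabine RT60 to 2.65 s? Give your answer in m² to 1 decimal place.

222.2

Total absorption A₁ = 442.4*0.05 + 3.6*0.27 + 442.4*0.07 + 851.8*0.04 + 23.7*0.76
  = 22.120 + 0.972 + 30.968 + 34.072 + 18.012 = 106.144 m² sabins.
Required A₂ = 0.161·4380.057/2.65 = 266.109 sabins.
ΔA needed = 266.109 − 106.144 = 159.965 sabins.
Each m² of panel replacing the walls (plaster on masonry) adds (0.76 − 0.04) = 0.72 sabins.
Panel area = 159.965 / 0.72 = 222.2 m².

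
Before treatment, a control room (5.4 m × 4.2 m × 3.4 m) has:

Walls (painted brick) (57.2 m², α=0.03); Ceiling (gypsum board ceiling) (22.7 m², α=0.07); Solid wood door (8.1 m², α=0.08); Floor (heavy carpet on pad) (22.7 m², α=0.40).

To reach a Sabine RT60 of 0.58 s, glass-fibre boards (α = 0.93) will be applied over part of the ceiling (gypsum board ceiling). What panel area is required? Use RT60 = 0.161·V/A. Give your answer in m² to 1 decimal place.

Total absorption A₁ = 57.2*0.03 + 22.7*0.07 + 8.1*0.08 + 22.7*0.40
  = 1.716 + 1.589 + 0.648 + 9.080 = 13.033 m² sabins.
V = 77.112 m³. Target absorption A₂ = 0.161 × 77.112 / 0.58 = 21.405 sabins.
ΔA needed = 21.405 − 13.033 = 8.372 sabins.
Net gain per m²: Δα = 0.93 − 0.07 = 0.86.
Panel area = 8.372 / 0.86 = 9.7 m².

9.7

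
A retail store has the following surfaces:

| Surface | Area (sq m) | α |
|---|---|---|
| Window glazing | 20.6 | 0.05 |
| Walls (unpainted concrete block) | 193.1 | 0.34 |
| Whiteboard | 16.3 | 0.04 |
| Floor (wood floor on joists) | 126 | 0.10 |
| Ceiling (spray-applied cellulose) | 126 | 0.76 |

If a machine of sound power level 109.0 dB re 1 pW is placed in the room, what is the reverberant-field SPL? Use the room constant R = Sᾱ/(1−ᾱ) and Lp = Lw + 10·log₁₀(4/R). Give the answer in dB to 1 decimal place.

90.6 dB

A = 175.696 sabins; S = 482.0 sq m.
ᾱ = 175.696/482.0 = 0.3645; R = Sᾱ/(1−ᾱ) = 175.696/(1−0.3645) = 276.469 sq m.
Lp = 109.0 + 10·log₁₀(4/276.469) = 109.0 + (-18.40) = 90.6 dB.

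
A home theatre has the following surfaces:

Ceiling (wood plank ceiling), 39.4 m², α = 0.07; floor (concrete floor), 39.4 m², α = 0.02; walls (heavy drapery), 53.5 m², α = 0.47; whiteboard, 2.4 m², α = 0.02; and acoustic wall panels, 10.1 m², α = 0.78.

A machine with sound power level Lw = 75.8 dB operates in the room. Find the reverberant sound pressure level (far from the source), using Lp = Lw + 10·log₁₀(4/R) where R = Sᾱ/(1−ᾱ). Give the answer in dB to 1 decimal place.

64.9 dB

Σ(Sᵢαᵢ) = 39.4×0.07 + 39.4×0.02 + 53.5×0.47 + 2.4×0.02 + 10.1×0.78 = 36.617; total area S = 144.8 m².
ᾱ = 0.2529, so room constant R = A/(1−ᾱ) = 49.012 m².
Lp = 75.8 + 10·log₁₀(4/49.012) = 75.8 + (-10.88) = 64.9 dB.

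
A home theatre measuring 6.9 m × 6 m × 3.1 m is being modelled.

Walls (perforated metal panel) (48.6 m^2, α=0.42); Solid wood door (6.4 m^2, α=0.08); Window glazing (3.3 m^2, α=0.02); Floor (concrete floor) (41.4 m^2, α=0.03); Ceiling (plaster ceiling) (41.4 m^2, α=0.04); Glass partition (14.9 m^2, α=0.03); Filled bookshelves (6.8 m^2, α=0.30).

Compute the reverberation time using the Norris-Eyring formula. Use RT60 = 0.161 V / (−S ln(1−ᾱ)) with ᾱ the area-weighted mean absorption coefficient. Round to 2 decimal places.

S = Σ Sᵢ = 162.8 m^2.
Absorption A = 48.6×0.42 + 6.4×0.08 + 3.3×0.02 + 41.4×0.03 + 41.4×0.04 + 14.9×0.03 + 6.8×0.30 = 26.375 sabins.
Mean coefficient ᾱ = A/S = 0.1620.
Eyring denominator: −S ln(1−ᾱ) = 28.773.
V = 6.9 × 6 × 3.1 = 128.34 m³.
RT60 = 0.161 × 128.34 / 28.773 = 0.72 s.

0.72 s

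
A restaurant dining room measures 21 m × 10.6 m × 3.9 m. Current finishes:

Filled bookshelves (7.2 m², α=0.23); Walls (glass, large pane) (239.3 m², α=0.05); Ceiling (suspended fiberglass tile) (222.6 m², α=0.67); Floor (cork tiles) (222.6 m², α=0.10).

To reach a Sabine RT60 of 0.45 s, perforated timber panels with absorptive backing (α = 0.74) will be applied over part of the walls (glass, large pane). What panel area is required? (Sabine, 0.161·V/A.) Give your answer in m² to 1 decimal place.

182.0

Summing Sᵢαᵢ: 1.656 + 11.965 + 149.142 + 22.260 → A₁ = 185.023 sabins.
Required A₂ = 0.161·868.14/0.45 = 310.601 sabins.
ΔA needed = 310.601 − 185.023 = 125.578 sabins.
Net gain per m²: Δα = 0.74 − 0.05 = 0.69.
Area = ΔA/Δα = 125.578/0.69 = 182.0 m².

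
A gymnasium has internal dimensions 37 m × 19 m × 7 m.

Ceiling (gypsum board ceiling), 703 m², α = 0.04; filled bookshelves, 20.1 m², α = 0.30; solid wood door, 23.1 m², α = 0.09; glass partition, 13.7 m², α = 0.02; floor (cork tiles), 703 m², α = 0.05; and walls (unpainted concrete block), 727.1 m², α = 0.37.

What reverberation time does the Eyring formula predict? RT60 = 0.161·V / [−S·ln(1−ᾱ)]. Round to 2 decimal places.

S = Σ Sᵢ = 2190.0 m².
Absorption A = 703×0.04 + 20.1×0.30 + 23.1×0.09 + 13.7×0.02 + 703×0.05 + 727.1×0.37 = 340.680 sabins.
ᾱ = 340.680 / 2190.0 = 0.1556.
−S·ln(1−ᾱ) = −2190.0 × ln(1 − 0.1556) = 370.392.
V = 37 × 19 × 7 = 4921 m³.
T = 0.161·V/[−S·ln(1−ᾱ)] = 0.161·4921/370.392 = 2.14 s.

2.14 s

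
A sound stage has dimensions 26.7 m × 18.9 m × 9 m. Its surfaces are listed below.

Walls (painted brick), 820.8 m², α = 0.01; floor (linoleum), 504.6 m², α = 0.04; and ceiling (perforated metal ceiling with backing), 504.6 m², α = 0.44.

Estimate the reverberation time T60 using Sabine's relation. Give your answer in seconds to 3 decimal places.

2.920 s

Total absorption A = 820.8·0.01 + 504.6·0.04 + 504.6·0.44
  = 8.208 + 20.184 + 222.024 = 250.416 m² sabins.
Volume V = 26.7 × 18.9 × 9 = 4541.67 m³.
T = 0.161 V/A = 0.161·4541.67/250.416 = 2.920 s.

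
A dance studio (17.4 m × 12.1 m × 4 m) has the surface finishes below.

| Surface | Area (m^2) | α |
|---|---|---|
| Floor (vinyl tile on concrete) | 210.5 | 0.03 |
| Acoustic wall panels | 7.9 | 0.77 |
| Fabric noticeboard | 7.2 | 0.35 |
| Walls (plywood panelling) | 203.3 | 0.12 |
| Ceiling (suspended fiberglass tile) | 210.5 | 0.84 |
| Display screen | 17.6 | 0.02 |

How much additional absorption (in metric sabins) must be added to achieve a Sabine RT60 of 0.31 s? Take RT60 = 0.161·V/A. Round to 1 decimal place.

Equivalent absorption area: A₁ = 210.5×0.03 + 7.9×0.77 + 7.2×0.35 + 203.3×0.12 + 210.5×0.84 + 17.6×0.02 = 216.486 m^2.
Target A₂ = 0.161·842.16/0.31 = 437.380 sabins (V = 842.16 m³).
Additional absorption ΔA = 437.380 − 216.486 = 220.9 sabins.

220.9 sabins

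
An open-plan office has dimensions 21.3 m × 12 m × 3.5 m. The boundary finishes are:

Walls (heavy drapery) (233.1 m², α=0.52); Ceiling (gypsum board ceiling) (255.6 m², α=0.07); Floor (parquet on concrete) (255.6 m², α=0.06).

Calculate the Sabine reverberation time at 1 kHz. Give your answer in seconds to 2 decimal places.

Equivalent absorption area: A = 233.1*0.52 + 255.6*0.07 + 255.6*0.06 = 154.440 m².
Room volume: 894.6 m³.
RT60 = 0.161 · V / A = 0.161 × 894.6 / 154.440 = 0.93 s.

0.93 s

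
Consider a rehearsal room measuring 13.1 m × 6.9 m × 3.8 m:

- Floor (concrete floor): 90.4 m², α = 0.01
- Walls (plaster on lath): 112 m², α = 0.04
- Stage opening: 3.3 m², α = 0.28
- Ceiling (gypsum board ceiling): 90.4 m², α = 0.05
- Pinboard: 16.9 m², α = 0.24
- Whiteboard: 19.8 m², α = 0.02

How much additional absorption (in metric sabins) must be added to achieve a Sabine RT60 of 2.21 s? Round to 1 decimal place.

9.7 sabins

Equivalent absorption area: A₁ = 90.4×0.01 + 112×0.04 + 3.3×0.28 + 90.4×0.05 + 16.9×0.24 + 19.8×0.02 = 15.280 m².
V = 343.482 m³. Required absorption A₂ = 0.161 × 343.482 / 2.21 = 25.023 sabins.
Additional absorption ΔA = 25.023 − 15.280 = 9.7 sabins.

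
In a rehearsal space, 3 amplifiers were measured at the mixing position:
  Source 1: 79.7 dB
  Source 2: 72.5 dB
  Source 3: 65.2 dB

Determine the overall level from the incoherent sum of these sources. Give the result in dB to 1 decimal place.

80.6 dB

Σ 10^(Lᵢ/10) = 1.144e+08.
Back to dB: 10·log₁₀ Σ = 80.6 dB.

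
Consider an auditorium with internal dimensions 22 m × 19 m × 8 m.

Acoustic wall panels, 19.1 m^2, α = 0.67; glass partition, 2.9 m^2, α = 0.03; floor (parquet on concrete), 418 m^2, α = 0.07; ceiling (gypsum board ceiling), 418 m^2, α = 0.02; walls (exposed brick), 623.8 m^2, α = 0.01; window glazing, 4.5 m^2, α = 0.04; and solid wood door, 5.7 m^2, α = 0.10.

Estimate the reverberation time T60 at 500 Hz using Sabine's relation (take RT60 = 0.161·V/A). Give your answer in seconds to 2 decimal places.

9.36 s

Equivalent absorption area: A = 19.1·0.67 + 2.9·0.03 + 418·0.07 + 418·0.02 + 623.8·0.01 + 4.5·0.04 + 5.7·0.10 = 57.492 m^2.
Room volume: 3344 m³.
RT60 = 0.161 · V / A = 0.161 × 3344 / 57.492 = 9.36 s.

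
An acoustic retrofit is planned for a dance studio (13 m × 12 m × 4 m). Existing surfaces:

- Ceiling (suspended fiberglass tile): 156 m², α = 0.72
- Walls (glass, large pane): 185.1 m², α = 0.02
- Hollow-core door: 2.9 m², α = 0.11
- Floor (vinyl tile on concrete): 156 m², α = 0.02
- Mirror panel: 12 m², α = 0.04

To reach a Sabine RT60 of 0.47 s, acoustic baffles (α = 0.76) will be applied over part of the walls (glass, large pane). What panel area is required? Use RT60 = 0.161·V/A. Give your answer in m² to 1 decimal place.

126.8

Equivalent absorption area: A₁ = 156×0.72 + 185.1×0.02 + 2.9×0.11 + 156×0.02 + 12×0.04 = 119.941 m².
Required A₂ = 0.161·624/0.47 = 213.753 sabins.
Absorption to add: 213.753 − 119.941 = 93.812 sabins.
Net gain per m²: Δα = 0.76 − 0.02 = 0.74.
Panel area = 93.812 / 0.74 = 126.8 m².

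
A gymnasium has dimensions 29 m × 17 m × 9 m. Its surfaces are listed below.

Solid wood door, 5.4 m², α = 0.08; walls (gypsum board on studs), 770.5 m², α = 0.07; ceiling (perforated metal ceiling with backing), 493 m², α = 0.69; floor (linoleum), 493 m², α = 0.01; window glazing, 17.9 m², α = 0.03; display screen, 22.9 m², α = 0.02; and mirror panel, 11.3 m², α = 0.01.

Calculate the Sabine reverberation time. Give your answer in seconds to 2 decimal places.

1.78 s

Summing Sᵢαᵢ: 0.432 + 53.935 + 340.170 + 4.930 + 0.537 + 0.458 + 0.113 → A = 400.575 sabins.
Volume V = 29 × 17 × 9 = 4437 m³.
RT60 = 0.161 · V / A = 0.161 × 4437 / 400.575 = 1.78 s.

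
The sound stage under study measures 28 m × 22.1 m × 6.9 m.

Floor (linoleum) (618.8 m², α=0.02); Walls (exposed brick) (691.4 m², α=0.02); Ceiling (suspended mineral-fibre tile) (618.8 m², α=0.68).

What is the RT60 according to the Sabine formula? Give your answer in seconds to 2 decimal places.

1.54 seconds

Equivalent absorption area: A = 618.8×0.02 + 691.4×0.02 + 618.8×0.68 = 446.988 m².
Volume V = 28 × 22.1 × 6.9 = 4269.72 m³.
T = 0.161 V/A = 0.161·4269.72/446.988 = 1.54 s.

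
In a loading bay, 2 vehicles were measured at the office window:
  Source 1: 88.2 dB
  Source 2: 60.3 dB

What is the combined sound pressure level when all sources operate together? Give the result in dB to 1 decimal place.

Converting to relative power and adding: 10^(88.2/10) + 10^(60.3/10) = 6.618e+08.
Combined level = 10 log₁₀(6.618e+08) = 88.2 dB.

88.2 dB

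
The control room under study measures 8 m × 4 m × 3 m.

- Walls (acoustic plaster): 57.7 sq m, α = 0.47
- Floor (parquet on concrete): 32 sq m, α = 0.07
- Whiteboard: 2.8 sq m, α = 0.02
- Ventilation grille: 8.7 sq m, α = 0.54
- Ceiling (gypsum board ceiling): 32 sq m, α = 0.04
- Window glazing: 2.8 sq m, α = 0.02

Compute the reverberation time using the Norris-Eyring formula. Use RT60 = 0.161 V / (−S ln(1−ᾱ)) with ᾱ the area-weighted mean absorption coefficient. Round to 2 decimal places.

0.38 sec

S = Σ Sᵢ = 136.0 sq m.
Absorption A = 57.7·0.47 + 32·0.07 + 2.8·0.02 + 8.7·0.54 + 32·0.04 + 2.8·0.02 = 35.449 sabins.
Mean coefficient ᾱ = A/S = 0.2607.
−S·ln(1−ᾱ) = −136.0 × ln(1 − 0.2607) = 41.079.
V = 8 × 4 × 3 = 96 m³.
RT60 = 0.161 × 96 / 41.079 = 0.38 s.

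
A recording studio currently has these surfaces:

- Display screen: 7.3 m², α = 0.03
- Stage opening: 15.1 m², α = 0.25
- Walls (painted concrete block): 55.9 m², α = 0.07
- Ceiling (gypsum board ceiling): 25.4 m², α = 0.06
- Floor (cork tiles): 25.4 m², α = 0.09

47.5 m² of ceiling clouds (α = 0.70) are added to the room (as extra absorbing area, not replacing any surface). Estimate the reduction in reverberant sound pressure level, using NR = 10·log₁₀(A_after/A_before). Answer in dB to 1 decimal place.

A_before = Σ Sᵢαᵢ = 7.3×0.03 + 15.1×0.25 + 55.9×0.07 + 25.4×0.06 + 25.4×0.09 = 11.717 sabins.
Treatment contributes 47.5·0.70 = 33.250 sabins.
New total A_after = 44.967 sabins.
NR = 10·log₁₀(44.967/11.717) = 5.8 dB.

5.8 dB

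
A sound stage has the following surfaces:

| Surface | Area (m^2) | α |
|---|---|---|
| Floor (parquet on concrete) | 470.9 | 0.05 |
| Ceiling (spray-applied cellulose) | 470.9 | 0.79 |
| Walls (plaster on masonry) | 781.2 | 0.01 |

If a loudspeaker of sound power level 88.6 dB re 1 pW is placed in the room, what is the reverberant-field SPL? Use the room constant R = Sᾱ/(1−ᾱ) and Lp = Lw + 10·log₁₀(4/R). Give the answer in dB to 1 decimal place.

67.4 dB

Σ(Sᵢαᵢ) = 470.9×0.05 + 470.9×0.79 + 781.2×0.01 = 403.368; total area S = 1723.0 m^2.
ᾱ = 0.2341, so room constant R = A/(1−ᾱ) = 526.659 m^2.
Lp = 88.6 + 10·log₁₀(4/526.659) = 88.6 + (-21.19) = 67.4 dB.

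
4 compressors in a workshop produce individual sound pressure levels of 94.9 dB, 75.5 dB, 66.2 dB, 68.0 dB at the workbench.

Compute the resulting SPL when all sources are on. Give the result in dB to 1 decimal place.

Sum in the linear (power) domain: Σ 10^(Lᵢ/10) = 10^(94.9/10) + 10^(75.5/10) + 10^(66.2/10) + 10^(68.0/10) = 3.136e+09.
Back to dB: 10·log₁₀ Σ = 95.0 dB.

95.0 dB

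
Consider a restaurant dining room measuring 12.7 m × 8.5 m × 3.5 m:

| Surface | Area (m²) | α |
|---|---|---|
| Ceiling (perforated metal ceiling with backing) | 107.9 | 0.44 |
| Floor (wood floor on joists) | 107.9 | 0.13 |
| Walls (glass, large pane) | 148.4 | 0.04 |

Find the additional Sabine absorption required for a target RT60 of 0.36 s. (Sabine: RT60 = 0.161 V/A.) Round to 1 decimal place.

101.5 sabins

Equivalent absorption area: A₁ = 107.9*0.44 + 107.9*0.13 + 148.4*0.04 = 67.439 m².
V = 377.825 m³. Required absorption A₂ = 0.161 × 377.825 / 0.36 = 168.972 sabins.
Shortfall: 168.972 − 67.439 = 101.5 sabins.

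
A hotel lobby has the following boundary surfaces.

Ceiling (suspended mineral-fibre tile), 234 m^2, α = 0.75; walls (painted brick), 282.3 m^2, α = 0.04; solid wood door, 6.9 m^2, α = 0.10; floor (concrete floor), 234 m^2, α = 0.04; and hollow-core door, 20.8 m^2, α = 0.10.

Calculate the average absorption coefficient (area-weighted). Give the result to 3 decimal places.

S = Σ Sᵢ = 234 + 282.3 + 6.9 + 234 + 20.8 = 778.0 m^2.
Weighted sum Σ Sα = 198.922.
ᾱ = 198.922 / 778.0 = 0.256.

0.256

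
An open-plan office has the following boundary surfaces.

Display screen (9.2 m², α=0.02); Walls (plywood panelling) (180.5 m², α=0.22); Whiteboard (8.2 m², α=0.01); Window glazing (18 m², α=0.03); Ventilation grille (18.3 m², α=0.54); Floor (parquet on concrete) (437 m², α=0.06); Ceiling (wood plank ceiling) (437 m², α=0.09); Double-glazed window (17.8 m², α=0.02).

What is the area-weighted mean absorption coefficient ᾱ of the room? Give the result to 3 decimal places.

S = Σ Sᵢ = 9.2 + 180.5 + 8.2 + 18 + 18.3 + 437 + 437 + 17.8 = 1126.0 m².
Weighted sum Σ Sα = 116.304.
ᾱ = A/S = 0.103.

0.103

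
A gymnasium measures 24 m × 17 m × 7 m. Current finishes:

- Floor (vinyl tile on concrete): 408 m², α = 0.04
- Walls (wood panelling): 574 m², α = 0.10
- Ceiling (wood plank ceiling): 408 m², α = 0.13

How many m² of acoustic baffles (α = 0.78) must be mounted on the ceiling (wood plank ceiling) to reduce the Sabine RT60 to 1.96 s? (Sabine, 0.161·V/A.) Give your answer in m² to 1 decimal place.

165.9

Total absorption A₁ = 408×0.04 + 574×0.10 + 408×0.13
  = 16.320 + 57.400 + 53.040 = 126.760 m² sabins.
V = 2856 m³. Target absorption A₂ = 0.161 × 2856 / 1.96 = 234.600 sabins.
Absorption to add: 234.600 − 126.760 = 107.840 sabins.
Net gain per m²: Δα = 0.78 − 0.13 = 0.65.
Panel area = 107.840 / 0.65 = 165.9 m².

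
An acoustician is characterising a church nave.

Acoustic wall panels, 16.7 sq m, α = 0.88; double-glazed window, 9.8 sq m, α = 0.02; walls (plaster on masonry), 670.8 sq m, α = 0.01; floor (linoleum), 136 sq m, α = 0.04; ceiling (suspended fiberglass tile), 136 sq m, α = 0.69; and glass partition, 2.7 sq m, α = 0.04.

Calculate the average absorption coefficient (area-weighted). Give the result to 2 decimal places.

0.12

Total surface area S = 972.0 sq m.
Weighted sum Σ Sα = 120.988.
ᾱ = A/S = 0.12.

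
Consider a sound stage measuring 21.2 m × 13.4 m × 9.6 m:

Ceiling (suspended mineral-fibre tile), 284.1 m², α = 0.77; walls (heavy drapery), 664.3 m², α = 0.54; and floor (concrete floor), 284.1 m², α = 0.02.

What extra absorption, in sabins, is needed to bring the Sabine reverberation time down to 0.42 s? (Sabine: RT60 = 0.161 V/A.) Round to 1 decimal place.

462.3 sabins

A₁ = Σ Sᵢαᵢ = 284.1×0.77 + 664.3×0.54 + 284.1×0.02 = 583.161 sabins.
For T = 0.42 s, need A₂ = 0.161·V/T = 0.161·2727.168/0.42 = 1045.414 sabins.
Shortfall: 1045.414 − 583.161 = 462.3 sabins.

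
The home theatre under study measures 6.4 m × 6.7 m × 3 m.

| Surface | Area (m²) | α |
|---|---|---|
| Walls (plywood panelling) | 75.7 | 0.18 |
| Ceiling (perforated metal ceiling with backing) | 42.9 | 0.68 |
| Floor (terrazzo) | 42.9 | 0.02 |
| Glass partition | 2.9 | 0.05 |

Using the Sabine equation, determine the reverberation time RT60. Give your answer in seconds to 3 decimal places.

Total absorption A = 75.7*0.18 + 42.9*0.68 + 42.9*0.02 + 2.9*0.05
  = 13.626 + 29.172 + 0.858 + 0.145 = 43.801 m² sabins.
Room volume: 128.64 m³.
T = 0.161 V/A = 0.161·128.64/43.801 = 0.473 s.

0.473 seconds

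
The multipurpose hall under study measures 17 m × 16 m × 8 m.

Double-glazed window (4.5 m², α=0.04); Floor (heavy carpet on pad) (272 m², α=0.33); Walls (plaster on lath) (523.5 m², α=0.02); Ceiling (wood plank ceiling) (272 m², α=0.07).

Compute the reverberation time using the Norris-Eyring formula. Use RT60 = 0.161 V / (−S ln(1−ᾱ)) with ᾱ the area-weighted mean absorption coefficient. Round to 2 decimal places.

2.77 sec

Total surface area S = 4.5 + 272 + 523.5 + 272 = 1072.0 m².
Absorption A = 4.5×0.04 + 272×0.33 + 523.5×0.02 + 272×0.07 = 119.450 sabins.
Mean coefficient ᾱ = A/S = 0.1114.
Eyring denominator: −S ln(1−ᾱ) = 126.612.
V = 17 × 16 × 8 = 2176 m³.
RT60 = 0.161 × 2176 / 126.612 = 2.77 s.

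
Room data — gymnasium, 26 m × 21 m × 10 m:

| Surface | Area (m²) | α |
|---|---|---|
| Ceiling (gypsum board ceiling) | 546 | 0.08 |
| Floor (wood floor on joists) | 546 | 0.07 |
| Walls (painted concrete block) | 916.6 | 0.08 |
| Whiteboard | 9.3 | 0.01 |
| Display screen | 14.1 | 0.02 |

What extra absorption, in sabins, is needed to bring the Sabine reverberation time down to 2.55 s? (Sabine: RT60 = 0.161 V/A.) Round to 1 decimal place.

A₁ = Σ Sᵢαᵢ = 546*0.08 + 546*0.07 + 916.6*0.08 + 9.3*0.01 + 14.1*0.02 = 155.603 sabins.
For T = 2.55 s, need A₂ = 0.161·V/T = 0.161·5460/2.55 = 344.729 sabins.
Additional absorption ΔA = 344.729 − 155.603 = 189.1 sabins.

189.1 sabins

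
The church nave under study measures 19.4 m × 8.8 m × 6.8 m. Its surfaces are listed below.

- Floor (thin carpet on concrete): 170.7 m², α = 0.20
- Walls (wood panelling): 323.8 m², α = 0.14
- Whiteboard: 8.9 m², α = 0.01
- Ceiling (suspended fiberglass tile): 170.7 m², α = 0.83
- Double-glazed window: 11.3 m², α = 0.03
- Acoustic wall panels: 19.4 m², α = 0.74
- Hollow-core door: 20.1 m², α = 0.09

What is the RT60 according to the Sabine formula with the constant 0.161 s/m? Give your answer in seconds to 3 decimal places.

0.786 seconds

Total absorption A = 170.7×0.20 + 323.8×0.14 + 8.9×0.01 + 170.7×0.83 + 11.3×0.03 + 19.4×0.74 + 20.1×0.09
  = 34.140 + 45.332 + 0.089 + 141.681 + 0.339 + 14.356 + 1.809 = 237.746 m² sabins.
Volume V = 19.4 × 8.8 × 6.8 = 1160.896 m³.
T = 0.161 V/A = 0.161·1160.896/237.746 = 0.786 s.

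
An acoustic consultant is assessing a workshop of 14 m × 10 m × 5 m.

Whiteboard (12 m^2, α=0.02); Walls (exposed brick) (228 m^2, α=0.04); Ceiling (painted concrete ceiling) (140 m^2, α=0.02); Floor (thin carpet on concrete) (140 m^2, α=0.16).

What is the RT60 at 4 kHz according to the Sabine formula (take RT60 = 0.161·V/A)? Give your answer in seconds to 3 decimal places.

A = Σ Sᵢαᵢ = 12*0.02 + 228*0.04 + 140*0.02 + 140*0.16 = 34.560 sabins.
Volume V = 14 × 10 × 5 = 700 m³.
T = 0.161 V/A = 0.161·700/34.560 = 3.261 s.

3.261 sec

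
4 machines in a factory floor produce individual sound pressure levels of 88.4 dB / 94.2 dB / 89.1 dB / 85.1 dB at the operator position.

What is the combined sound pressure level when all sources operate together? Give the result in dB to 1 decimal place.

96.5 dB

Converting to relative power and adding: 10^(88.4/10) + 10^(94.2/10) + 10^(89.1/10) + 10^(85.1/10) = 4.459e+09.
Back to dB: 10·log₁₀ Σ = 96.5 dB.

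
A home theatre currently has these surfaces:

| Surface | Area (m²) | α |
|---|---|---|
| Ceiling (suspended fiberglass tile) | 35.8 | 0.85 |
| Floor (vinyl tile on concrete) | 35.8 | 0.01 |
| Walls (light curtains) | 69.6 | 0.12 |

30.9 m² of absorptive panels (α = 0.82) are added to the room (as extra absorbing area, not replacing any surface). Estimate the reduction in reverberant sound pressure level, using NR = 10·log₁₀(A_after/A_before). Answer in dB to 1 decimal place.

2.2 dB

Summing Sᵢαᵢ: 30.430 + 0.358 + 8.352 → A_before = 39.140 sabins.
Added absorption = 30.9 × 0.82 = 25.338 sabins.
A_after = 39.140 + 25.338 = 64.478 sabins.
Reduction = 10 log₁₀(A_after/A_before) = 10 log₁₀(1.6474) = 2.2 dB.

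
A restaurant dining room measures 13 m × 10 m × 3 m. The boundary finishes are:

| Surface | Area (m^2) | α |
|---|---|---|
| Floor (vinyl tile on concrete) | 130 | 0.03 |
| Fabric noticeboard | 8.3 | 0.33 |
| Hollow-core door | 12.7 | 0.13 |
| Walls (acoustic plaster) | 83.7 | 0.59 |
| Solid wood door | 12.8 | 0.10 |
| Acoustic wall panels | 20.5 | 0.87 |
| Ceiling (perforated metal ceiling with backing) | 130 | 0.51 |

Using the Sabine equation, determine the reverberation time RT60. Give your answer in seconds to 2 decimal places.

0.44 seconds

Total absorption A = 130·0.03 + 8.3·0.33 + 12.7·0.13 + 83.7·0.59 + 12.8·0.10 + 20.5·0.87 + 130·0.51
  = 3.900 + 2.739 + 1.651 + 49.383 + 1.280 + 17.835 + 66.300 = 143.088 m^2 sabins.
Volume V = 13 × 10 × 3 = 390 m³.
Sabine: RT60 = 0.161 × 390 / 143.088 = 0.44 s.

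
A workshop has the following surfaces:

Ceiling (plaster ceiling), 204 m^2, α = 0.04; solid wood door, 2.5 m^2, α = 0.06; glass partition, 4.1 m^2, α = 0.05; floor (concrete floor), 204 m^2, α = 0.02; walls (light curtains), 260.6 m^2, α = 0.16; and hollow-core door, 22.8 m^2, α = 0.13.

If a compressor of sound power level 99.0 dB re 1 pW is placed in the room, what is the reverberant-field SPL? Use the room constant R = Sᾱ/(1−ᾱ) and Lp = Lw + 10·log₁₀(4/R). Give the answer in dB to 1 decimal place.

87.1 dB

Σ(Sᵢαᵢ) = 204×0.04 + 2.5×0.06 + 4.1×0.05 + 204×0.02 + 260.6×0.16 + 22.8×0.13 = 57.255; total area S = 698.0 m^2.
ᾱ = 57.255/698.0 = 0.0820; R = Sᾱ/(1−ᾱ) = 57.255/(1−0.0820) = 62.369 m^2.
Lp = Lw + 10 log₁₀(4/R) = 99.0 -11.93 = 87.1 dB.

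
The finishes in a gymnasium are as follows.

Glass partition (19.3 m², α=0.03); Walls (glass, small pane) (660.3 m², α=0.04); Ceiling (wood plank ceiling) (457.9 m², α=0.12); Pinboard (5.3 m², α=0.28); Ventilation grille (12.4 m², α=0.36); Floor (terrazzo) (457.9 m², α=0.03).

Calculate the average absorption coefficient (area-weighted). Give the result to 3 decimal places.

S = Σ Sᵢ = 19.3 + 660.3 + 457.9 + 5.3 + 12.4 + 457.9 = 1613.1 m².
Weighted sum Σ Sα = 101.624.
ᾱ = A/S = 0.063.

0.063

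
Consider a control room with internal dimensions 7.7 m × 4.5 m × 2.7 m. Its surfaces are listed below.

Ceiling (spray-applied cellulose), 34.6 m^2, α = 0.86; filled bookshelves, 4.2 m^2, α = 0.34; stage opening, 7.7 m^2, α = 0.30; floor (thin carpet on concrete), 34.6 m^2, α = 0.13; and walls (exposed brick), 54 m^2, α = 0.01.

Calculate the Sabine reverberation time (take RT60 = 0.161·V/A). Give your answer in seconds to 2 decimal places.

0.39 seconds

A = Σ Sᵢαᵢ = 34.6×0.86 + 4.2×0.34 + 7.7×0.30 + 34.6×0.13 + 54×0.01 = 38.532 sabins.
V = 7.7·4.5·2.7 = 93.555 m³.
T = 0.161 V/A = 0.161·93.555/38.532 = 0.39 s.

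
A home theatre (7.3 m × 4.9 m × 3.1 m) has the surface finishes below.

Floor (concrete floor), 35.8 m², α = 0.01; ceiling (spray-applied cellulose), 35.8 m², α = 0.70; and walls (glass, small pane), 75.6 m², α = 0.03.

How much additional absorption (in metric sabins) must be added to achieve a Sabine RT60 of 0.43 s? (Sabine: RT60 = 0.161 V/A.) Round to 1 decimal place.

13.8 sabins

Total absorption A₁ = 35.8*0.01 + 35.8*0.70 + 75.6*0.03
  = 0.358 + 25.060 + 2.268 = 27.686 m² sabins.
V = 110.887 m³. Required absorption A₂ = 0.161 × 110.887 / 0.43 = 41.518 sabins.
Shortfall: 41.518 − 27.686 = 13.8 sabins.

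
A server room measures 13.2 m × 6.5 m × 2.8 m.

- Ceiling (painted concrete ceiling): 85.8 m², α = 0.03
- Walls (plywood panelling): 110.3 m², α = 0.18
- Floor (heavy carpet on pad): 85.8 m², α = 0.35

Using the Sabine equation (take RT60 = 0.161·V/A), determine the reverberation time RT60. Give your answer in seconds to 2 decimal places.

A = Σ Sᵢαᵢ = 85.8*0.03 + 110.3*0.18 + 85.8*0.35 = 52.458 sabins.
V = 13.2·6.5·2.8 = 240.24 m³.
RT60 = 0.161 · V / A = 0.161 × 240.24 / 52.458 = 0.74 s.

0.74 s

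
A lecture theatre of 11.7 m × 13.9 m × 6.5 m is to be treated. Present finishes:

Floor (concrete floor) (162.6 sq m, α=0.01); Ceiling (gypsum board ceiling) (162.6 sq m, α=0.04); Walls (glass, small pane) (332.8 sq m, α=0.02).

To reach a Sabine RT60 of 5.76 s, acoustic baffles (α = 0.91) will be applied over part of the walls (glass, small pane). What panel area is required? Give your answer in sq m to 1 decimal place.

16.6

Summing Sᵢαᵢ: 1.626 + 6.504 + 6.656 → A₁ = 14.786 sabins.
V = 1057.095 m³. Target absorption A₂ = 0.161 × 1057.095 / 5.76 = 29.547 sabins.
Absorption to add: 29.547 − 14.786 = 14.761 sabins.
Net gain per sq m: Δα = 0.91 − 0.02 = 0.89.
Panel area = 14.761 / 0.89 = 16.6 sq m.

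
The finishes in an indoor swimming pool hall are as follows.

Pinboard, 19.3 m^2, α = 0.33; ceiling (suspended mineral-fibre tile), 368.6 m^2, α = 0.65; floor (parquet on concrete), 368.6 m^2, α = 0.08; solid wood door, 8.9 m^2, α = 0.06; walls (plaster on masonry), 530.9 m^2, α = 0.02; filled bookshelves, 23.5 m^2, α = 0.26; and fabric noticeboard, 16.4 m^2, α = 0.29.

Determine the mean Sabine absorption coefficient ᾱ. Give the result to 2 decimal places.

S = Σ Sᵢ = 19.3 + 368.6 + 368.6 + 8.9 + 530.9 + 23.5 + 16.4 = 1336.2 m^2.
Σ(Sᵢαᵢ) = 19.3×0.33 + 368.6×0.65 + 368.6×0.08 + 8.9×0.06 + 530.9×0.02 + 23.5×0.26 + 16.4×0.29 = 297.465.
ᾱ = A/S = 0.22.

0.22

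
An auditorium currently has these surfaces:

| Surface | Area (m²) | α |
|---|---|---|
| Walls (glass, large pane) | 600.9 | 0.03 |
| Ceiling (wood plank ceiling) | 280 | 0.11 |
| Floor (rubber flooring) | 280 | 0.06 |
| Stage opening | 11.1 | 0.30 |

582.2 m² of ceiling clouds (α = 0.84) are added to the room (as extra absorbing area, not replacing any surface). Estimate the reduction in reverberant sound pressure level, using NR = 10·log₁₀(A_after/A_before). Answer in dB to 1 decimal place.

9.1 dB

Equivalent absorption area: A_before = 600.9×0.03 + 280×0.11 + 280×0.06 + 11.1×0.30 = 68.957 m².
Added absorption = 582.2 × 0.84 = 489.048 sabins.
New total A_after = 558.005 sabins.
Reduction = 10 log₁₀(A_after/A_before) = 10 log₁₀(8.0921) = 9.1 dB.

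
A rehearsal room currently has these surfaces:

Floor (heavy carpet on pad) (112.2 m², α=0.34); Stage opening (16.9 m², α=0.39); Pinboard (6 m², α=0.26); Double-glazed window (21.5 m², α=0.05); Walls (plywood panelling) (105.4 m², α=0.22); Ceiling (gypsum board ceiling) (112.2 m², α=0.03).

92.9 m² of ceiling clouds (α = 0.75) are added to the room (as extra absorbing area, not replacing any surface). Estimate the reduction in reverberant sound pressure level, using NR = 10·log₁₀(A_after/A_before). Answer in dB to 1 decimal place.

Total absorption A_before = 112.2*0.34 + 16.9*0.39 + 6*0.26 + 21.5*0.05 + 105.4*0.22 + 112.2*0.03
  = 38.148 + 6.591 + 1.560 + 1.075 + 23.188 + 3.366 = 73.928 m² sabins.
Added absorption = 92.9 × 0.75 = 69.675 sabins.
New total A_after = 143.603 sabins.
NR = 10·log₁₀(143.603/73.928) = 2.9 dB.

2.9 dB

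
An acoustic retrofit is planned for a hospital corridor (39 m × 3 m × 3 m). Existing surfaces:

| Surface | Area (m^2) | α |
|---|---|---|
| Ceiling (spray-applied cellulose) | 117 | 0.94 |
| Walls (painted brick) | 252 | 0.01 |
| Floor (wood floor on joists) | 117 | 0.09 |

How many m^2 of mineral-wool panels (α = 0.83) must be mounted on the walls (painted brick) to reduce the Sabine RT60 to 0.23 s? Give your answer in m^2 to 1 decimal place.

Summing Sᵢαᵢ: 109.980 + 2.520 + 10.530 → A₁ = 123.030 sabins.
Required A₂ = 0.161·351/0.23 = 245.700 sabins.
Absorption to add: 245.700 − 123.030 = 122.670 sabins.
Each m^2 of panel replacing the walls (painted brick) adds (0.83 − 0.01) = 0.82 sabins.
Panel area = 122.670 / 0.82 = 149.6 m^2.

149.6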